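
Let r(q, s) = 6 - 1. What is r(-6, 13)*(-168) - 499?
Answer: -1339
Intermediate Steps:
r(q, s) = 5
r(-6, 13)*(-168) - 499 = 5*(-168) - 499 = -840 - 499 = -1339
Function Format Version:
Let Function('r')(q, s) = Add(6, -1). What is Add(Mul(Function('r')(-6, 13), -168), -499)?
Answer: -1339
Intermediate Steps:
Function('r')(q, s) = 5
Add(Mul(Function('r')(-6, 13), -168), -499) = Add(Mul(5, -168), -499) = Add(-840, -499) = -1339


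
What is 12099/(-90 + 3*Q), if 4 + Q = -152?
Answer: -4033/186 ≈ -21.683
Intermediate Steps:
Q = -156 (Q = -4 - 152 = -156)
12099/(-90 + 3*Q) = 12099/(-90 + 3*(-156)) = 12099/(-90 - 468) = 12099/(-558) = 12099*(-1/558) = -4033/186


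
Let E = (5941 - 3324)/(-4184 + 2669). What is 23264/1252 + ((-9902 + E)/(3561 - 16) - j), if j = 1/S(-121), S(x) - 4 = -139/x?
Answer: 16330734698272/1047276254325 ≈ 15.594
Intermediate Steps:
S(x) = 4 - 139/x
E = -2617/1515 (E = 2617/(-1515) = 2617*(-1/1515) = -2617/1515 ≈ -1.7274)
j = 121/623 (j = 1/(4 - 139/(-121)) = 1/(4 - 139*(-1/121)) = 1/(4 + 139/121) = 1/(623/121) = 121/623 ≈ 0.19422)
23264/1252 + ((-9902 + E)/(3561 - 16) - j) = 23264/1252 + ((-9902 - 2617/1515)/(3561 - 16) - 1*121/623) = 23264*(1/1252) + (-15004147/1515/3545 - 121/623) = 5816/313 + (-15004147/1515*1/3545 - 121/623) = 5816/313 + (-15004147/5370675 - 121/623) = 5816/313 - 9997435256/3345930525 = 16330734698272/1047276254325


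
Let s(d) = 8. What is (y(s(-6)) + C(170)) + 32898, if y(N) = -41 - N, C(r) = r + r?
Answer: 33189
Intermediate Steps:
C(r) = 2*r
(y(s(-6)) + C(170)) + 32898 = ((-41 - 1*8) + 2*170) + 32898 = ((-41 - 8) + 340) + 32898 = (-49 + 340) + 32898 = 291 + 32898 = 33189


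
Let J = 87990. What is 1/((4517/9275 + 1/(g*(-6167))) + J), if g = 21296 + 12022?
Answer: 272250540450/23955457642408861 ≈ 1.1365e-5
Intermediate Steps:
g = 33318
1/((4517/9275 + 1/(g*(-6167))) + J) = 1/((4517/9275 + 1/(33318*(-6167))) + 87990) = 1/((4517*(1/9275) + (1/33318)*(-1/6167)) + 87990) = 1/((4517/9275 - 1/205472106) + 87990) = 1/(132588213361/272250540450 + 87990) = 1/(23955457642408861/272250540450) = 272250540450/23955457642408861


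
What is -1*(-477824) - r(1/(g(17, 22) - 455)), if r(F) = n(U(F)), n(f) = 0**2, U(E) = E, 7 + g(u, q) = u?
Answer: 477824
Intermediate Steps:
g(u, q) = -7 + u
n(f) = 0
r(F) = 0
-1*(-477824) - r(1/(g(17, 22) - 455)) = -1*(-477824) - 1*0 = 477824 + 0 = 477824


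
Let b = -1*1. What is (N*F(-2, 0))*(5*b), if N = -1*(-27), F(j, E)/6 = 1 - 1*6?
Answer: 4050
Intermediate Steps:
F(j, E) = -30 (F(j, E) = 6*(1 - 1*6) = 6*(1 - 6) = 6*(-5) = -30)
b = -1
N = 27
(N*F(-2, 0))*(5*b) = (27*(-30))*(5*(-1)) = -810*(-5) = 4050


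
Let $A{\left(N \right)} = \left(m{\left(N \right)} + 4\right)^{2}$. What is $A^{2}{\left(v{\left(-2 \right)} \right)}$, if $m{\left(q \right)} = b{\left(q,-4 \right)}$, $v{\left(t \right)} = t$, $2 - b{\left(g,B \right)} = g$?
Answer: $4096$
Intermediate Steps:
$b{\left(g,B \right)} = 2 - g$
$m{\left(q \right)} = 2 - q$
$A{\left(N \right)} = \left(6 - N\right)^{2}$ ($A{\left(N \right)} = \left(\left(2 - N\right) + 4\right)^{2} = \left(6 - N\right)^{2}$)
$A^{2}{\left(v{\left(-2 \right)} \right)} = \left(\left(-6 - 2\right)^{2}\right)^{2} = \left(\left(-8\right)^{2}\right)^{2} = 64^{2} = 4096$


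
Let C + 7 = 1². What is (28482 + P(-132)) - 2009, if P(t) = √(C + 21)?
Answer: 26473 + √15 ≈ 26477.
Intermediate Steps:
C = -6 (C = -7 + 1² = -7 + 1 = -6)
P(t) = √15 (P(t) = √(-6 + 21) = √15)
(28482 + P(-132)) - 2009 = (28482 + √15) - 2009 = 26473 + √15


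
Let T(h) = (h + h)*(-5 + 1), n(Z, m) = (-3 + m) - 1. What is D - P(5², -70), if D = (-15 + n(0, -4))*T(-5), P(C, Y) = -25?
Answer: -895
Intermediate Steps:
n(Z, m) = -4 + m
T(h) = -8*h (T(h) = (2*h)*(-4) = -8*h)
D = -920 (D = (-15 + (-4 - 4))*(-8*(-5)) = (-15 - 8)*40 = -23*40 = -920)
D - P(5², -70) = -920 - 1*(-25) = -920 + 25 = -895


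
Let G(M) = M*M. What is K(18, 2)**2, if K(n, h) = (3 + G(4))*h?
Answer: 1444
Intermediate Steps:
G(M) = M**2
K(n, h) = 19*h (K(n, h) = (3 + 4**2)*h = (3 + 16)*h = 19*h)
K(18, 2)**2 = (19*2)**2 = 38**2 = 1444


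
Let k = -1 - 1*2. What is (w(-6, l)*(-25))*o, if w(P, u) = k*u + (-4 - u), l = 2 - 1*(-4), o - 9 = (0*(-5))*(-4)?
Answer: 6300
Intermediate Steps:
o = 9 (o = 9 + (0*(-5))*(-4) = 9 + 0*(-4) = 9 + 0 = 9)
k = -3 (k = -1 - 2 = -3)
l = 6 (l = 2 + 4 = 6)
w(P, u) = -4 - 4*u (w(P, u) = -3*u + (-4 - u) = -4 - 4*u)
(w(-6, l)*(-25))*o = ((-4 - 4*6)*(-25))*9 = ((-4 - 24)*(-25))*9 = -28*(-25)*9 = 700*9 = 6300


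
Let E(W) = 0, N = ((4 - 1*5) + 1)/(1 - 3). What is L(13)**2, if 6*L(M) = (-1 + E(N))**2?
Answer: 1/36 ≈ 0.027778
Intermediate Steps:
N = 0 (N = ((4 - 5) + 1)/(-2) = (-1 + 1)*(-1/2) = 0*(-1/2) = 0)
L(M) = 1/6 (L(M) = (-1 + 0)**2/6 = (1/6)*(-1)**2 = (1/6)*1 = 1/6)
L(13)**2 = (1/6)**2 = 1/36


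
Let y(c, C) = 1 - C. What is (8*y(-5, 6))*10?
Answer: -400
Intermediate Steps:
(8*y(-5, 6))*10 = (8*(1 - 1*6))*10 = (8*(1 - 6))*10 = (8*(-5))*10 = -40*10 = -400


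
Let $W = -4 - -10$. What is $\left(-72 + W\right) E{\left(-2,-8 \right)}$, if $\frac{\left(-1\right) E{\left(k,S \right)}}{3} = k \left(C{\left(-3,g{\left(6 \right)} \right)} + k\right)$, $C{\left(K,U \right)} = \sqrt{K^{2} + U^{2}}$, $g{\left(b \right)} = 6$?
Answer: $792 - 1188 \sqrt{5} \approx -1864.4$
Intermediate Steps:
$W = 6$ ($W = -4 + 10 = 6$)
$E{\left(k,S \right)} = - 3 k \left(k + 3 \sqrt{5}\right)$ ($E{\left(k,S \right)} = - 3 k \left(\sqrt{\left(-3\right)^{2} + 6^{2}} + k\right) = - 3 k \left(\sqrt{9 + 36} + k\right) = - 3 k \left(\sqrt{45} + k\right) = - 3 k \left(3 \sqrt{5} + k\right) = - 3 k \left(k + 3 \sqrt{5}\right)$)
$\left(-72 + W\right) E{\left(-2,-8 \right)} = \left(-72 + 6\right) \left(\left(-3\right) \left(-2\right) \left(-2 + 3 \sqrt{5}\right)\right) = - 66 \left(-12 + 18 \sqrt{5}\right) = 792 - 1188 \sqrt{5}$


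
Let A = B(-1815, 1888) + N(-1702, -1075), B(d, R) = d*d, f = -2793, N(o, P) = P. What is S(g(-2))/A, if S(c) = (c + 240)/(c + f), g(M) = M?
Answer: -17/657453875 ≈ -2.5857e-8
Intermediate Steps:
B(d, R) = d**2
S(c) = (240 + c)/(-2793 + c) (S(c) = (c + 240)/(c - 2793) = (240 + c)/(-2793 + c))
A = 3293150 (A = (-1815)**2 - 1075 = 3294225 - 1075 = 3293150)
S(g(-2))/A = ((240 - 2)/(-2793 - 2))/3293150 = (238/(-2795))*(1/3293150) = -1/2795*238*(1/3293150) = -238/2795*1/3293150 = -17/657453875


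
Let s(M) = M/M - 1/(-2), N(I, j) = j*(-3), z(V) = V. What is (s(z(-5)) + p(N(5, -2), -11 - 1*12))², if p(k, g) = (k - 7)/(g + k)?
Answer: 2809/1156 ≈ 2.4299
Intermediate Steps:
N(I, j) = -3*j
s(M) = 3/2 (s(M) = 1 - 1*(-½) = 1 + ½ = 3/2)
p(k, g) = (-7 + k)/(g + k)
(s(z(-5)) + p(N(5, -2), -11 - 1*12))² = (3/2 + (-7 - 3*(-2))/((-11 - 1*12) - 3*(-2)))² = (3/2 + (-7 + 6)/((-11 - 12) + 6))² = (3/2 - 1/(-23 + 6))² = (3/2 - 1/(-17))² = (3/2 - 1/17*(-1))² = (3/2 + 1/17)² = (53/34)² = 2809/1156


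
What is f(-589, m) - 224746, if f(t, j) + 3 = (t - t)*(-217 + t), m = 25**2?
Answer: -224749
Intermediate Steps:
m = 625
f(t, j) = -3 (f(t, j) = -3 + (t - t)*(-217 + t) = -3 + 0*(-217 + t) = -3 + 0 = -3)
f(-589, m) - 224746 = -3 - 224746 = -224749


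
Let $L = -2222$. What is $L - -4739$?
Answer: $2517$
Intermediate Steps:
$L - -4739 = -2222 - -4739 = -2222 + 4739 = 2517$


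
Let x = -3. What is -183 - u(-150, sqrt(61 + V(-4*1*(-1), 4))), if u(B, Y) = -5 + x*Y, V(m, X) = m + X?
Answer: -178 + 3*sqrt(69) ≈ -153.08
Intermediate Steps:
V(m, X) = X + m
u(B, Y) = -5 - 3*Y
-183 - u(-150, sqrt(61 + V(-4*1*(-1), 4))) = -183 - (-5 - 3*sqrt(61 + (4 - 4*1*(-1)))) = -183 - (-5 - 3*sqrt(61 + (4 - 4*(-1)))) = -183 - (-5 - 3*sqrt(61 + (4 + 4))) = -183 - (-5 - 3*sqrt(61 + 8)) = -183 - (-5 - 3*sqrt(69)) = -183 + (5 + 3*sqrt(69)) = -178 + 3*sqrt(69)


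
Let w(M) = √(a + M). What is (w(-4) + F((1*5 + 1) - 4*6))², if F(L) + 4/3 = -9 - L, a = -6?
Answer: 439/9 + 46*I*√10/3 ≈ 48.778 + 48.488*I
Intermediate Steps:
F(L) = -31/3 - L (F(L) = -4/3 + (-9 - L) = -31/3 - L)
w(M) = √(-6 + M)
(w(-4) + F((1*5 + 1) - 4*6))² = (√(-6 - 4) + (-31/3 - ((1*5 + 1) - 4*6)))² = (√(-10) + (-31/3 - ((5 + 1) - 24)))² = (I*√10 + (-31/3 - (6 - 24)))² = (I*√10 + (-31/3 - 1*(-18)))² = (I*√10 + (-31/3 + 18))² = (I*√10 + 23/3)² = (23/3 + I*√10)²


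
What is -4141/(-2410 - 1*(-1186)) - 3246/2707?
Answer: 7236583/3313368 ≈ 2.1841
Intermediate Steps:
-4141/(-2410 - 1*(-1186)) - 3246/2707 = -4141/(-2410 + 1186) - 3246*1/2707 = -4141/(-1224) - 3246/2707 = -4141*(-1/1224) - 3246/2707 = 4141/1224 - 3246/2707 = 7236583/3313368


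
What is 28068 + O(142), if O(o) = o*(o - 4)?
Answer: 47664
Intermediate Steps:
O(o) = o*(-4 + o)
28068 + O(142) = 28068 + 142*(-4 + 142) = 28068 + 142*138 = 28068 + 19596 = 47664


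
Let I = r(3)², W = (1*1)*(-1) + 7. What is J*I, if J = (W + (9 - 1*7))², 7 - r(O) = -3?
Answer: 6400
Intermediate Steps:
r(O) = 10 (r(O) = 7 - 1*(-3) = 7 + 3 = 10)
W = 6 (W = 1*(-1) + 7 = -1 + 7 = 6)
J = 64 (J = (6 + (9 - 1*7))² = (6 + (9 - 7))² = (6 + 2)² = 8² = 64)
I = 100 (I = 10² = 100)
J*I = 64*100 = 6400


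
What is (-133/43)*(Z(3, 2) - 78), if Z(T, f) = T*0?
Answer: 10374/43 ≈ 241.26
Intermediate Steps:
Z(T, f) = 0
(-133/43)*(Z(3, 2) - 78) = (-133/43)*(0 - 78) = -133*1/43*(-78) = -133/43*(-78) = 10374/43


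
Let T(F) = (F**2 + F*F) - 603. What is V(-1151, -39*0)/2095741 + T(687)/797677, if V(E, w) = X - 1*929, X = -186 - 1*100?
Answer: 1976016658680/1671724393657 ≈ 1.1820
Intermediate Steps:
X = -286 (X = -186 - 100 = -286)
T(F) = -603 + 2*F**2 (T(F) = (F**2 + F**2) - 603 = 2*F**2 - 603 = -603 + 2*F**2)
V(E, w) = -1215 (V(E, w) = -286 - 1*929 = -286 - 929 = -1215)
V(-1151, -39*0)/2095741 + T(687)/797677 = -1215/2095741 + (-603 + 2*687**2)/797677 = -1215*1/2095741 + (-603 + 2*471969)*(1/797677) = -1215/2095741 + (-603 + 943938)*(1/797677) = -1215/2095741 + 943335*(1/797677) = -1215/2095741 + 943335/797677 = 1976016658680/1671724393657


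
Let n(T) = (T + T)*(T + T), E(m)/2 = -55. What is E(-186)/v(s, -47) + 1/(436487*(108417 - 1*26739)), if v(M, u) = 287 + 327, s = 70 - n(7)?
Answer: -1960826184923/10944975252102 ≈ -0.17915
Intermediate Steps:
E(m) = -110 (E(m) = 2*(-55) = -110)
n(T) = 4*T² (n(T) = (2*T)*(2*T) = 4*T²)
s = -126 (s = 70 - 4*7² = 70 - 4*49 = 70 - 1*196 = 70 - 196 = -126)
v(M, u) = 614
E(-186)/v(s, -47) + 1/(436487*(108417 - 1*26739)) = -110/614 + 1/(436487*(108417 - 1*26739)) = -110*1/614 + 1/(436487*(108417 - 26739)) = -55/307 + (1/436487)/81678 = -55/307 + (1/436487)*(1/81678) = -55/307 + 1/35651385186 = -1960826184923/10944975252102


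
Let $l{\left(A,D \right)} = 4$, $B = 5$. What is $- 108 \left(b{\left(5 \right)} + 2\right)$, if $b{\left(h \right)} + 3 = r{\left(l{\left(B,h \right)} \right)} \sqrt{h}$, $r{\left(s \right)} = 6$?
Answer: $108 - 648 \sqrt{5} \approx -1341.0$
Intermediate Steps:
$b{\left(h \right)} = -3 + 6 \sqrt{h}$
$- 108 \left(b{\left(5 \right)} + 2\right) = - 108 \left(\left(-3 + 6 \sqrt{5}\right) + 2\right) = - 108 \left(-1 + 6 \sqrt{5}\right) = 108 - 648 \sqrt{5}$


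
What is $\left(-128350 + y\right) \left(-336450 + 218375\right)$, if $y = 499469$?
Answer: $-43819875925$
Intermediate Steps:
$\left(-128350 + y\right) \left(-336450 + 218375\right) = \left(-128350 + 499469\right) \left(-336450 + 218375\right) = 371119 \left(-118075\right) = -43819875925$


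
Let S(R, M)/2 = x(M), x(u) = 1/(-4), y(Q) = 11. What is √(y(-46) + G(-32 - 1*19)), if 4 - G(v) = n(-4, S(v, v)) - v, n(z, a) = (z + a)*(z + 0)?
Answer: 3*I*√6 ≈ 7.3485*I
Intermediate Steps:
x(u) = -¼
S(R, M) = -½ (S(R, M) = 2*(-¼) = -½)
n(z, a) = z*(a + z) (n(z, a) = (a + z)*z = z*(a + z))
G(v) = -14 + v (G(v) = 4 - (-4*(-½ - 4) - v) = 4 - (-4*(-9/2) - v) = 4 - (18 - v) = 4 + (-18 + v) = -14 + v)
√(y(-46) + G(-32 - 1*19)) = √(11 + (-14 + (-32 - 1*19))) = √(11 + (-14 + (-32 - 19))) = √(11 + (-14 - 51)) = √(11 - 65) = √(-54) = 3*I*√6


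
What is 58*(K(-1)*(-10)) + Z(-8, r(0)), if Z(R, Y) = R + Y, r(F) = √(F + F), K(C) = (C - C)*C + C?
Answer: 572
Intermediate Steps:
K(C) = C (K(C) = 0*C + C = 0 + C = C)
r(F) = √2*√F (r(F) = √(2*F) = √2*√F)
58*(K(-1)*(-10)) + Z(-8, r(0)) = 58*(-1*(-10)) + (-8 + √2*√0) = 58*10 + (-8 + √2*0) = 580 + (-8 + 0) = 580 - 8 = 572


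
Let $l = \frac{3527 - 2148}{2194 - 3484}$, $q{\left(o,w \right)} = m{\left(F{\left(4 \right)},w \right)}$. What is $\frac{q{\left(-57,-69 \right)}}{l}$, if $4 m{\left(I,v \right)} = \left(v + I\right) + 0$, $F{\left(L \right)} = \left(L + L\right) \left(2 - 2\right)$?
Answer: $\frac{44505}{2758} \approx 16.137$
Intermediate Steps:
$F{\left(L \right)} = 0$ ($F{\left(L \right)} = 2 L 0 = 0$)
$m{\left(I,v \right)} = \frac{I}{4} + \frac{v}{4}$ ($m{\left(I,v \right)} = \frac{\left(v + I\right) + 0}{4} = \frac{\left(I + v\right) + 0}{4} = \frac{I + v}{4} = \frac{I}{4} + \frac{v}{4}$)
$q{\left(o,w \right)} = \frac{w}{4}$ ($q{\left(o,w \right)} = \frac{1}{4} \cdot 0 + \frac{w}{4} = 0 + \frac{w}{4} = \frac{w}{4}$)
$l = - \frac{1379}{1290}$ ($l = \frac{1379}{-1290} = 1379 \left(- \frac{1}{1290}\right) = - \frac{1379}{1290} \approx -1.069$)
$\frac{q{\left(-57,-69 \right)}}{l} = \frac{\frac{1}{4} \left(-69\right)}{- \frac{1379}{1290}} = \left(- \frac{69}{4}\right) \left(- \frac{1290}{1379}\right) = \frac{44505}{2758}$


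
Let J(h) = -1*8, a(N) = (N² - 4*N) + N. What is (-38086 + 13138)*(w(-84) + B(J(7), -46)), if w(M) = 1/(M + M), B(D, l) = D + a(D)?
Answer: -3991383/2 ≈ -1.9957e+6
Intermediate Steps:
a(N) = N² - 3*N
J(h) = -8
B(D, l) = D + D*(-3 + D)
w(M) = 1/(2*M)
(-38086 + 13138)*(w(-84) + B(J(7), -46)) = (-38086 + 13138)*((½)/(-84) - 8*(-2 - 8)) = -24948*((½)*(-1/84) - 8*(-10)) = -24948*(-1/168 + 80) = -24948*13439/168 = -3991383/2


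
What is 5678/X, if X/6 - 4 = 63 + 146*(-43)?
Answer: -2839/18633 ≈ -0.15236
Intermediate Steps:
X = -37266 (X = 24 + 6*(63 + 146*(-43)) = 24 + 6*(63 - 6278) = 24 + 6*(-6215) = 24 - 37290 = -37266)
5678/X = 5678/(-37266) = 5678*(-1/37266) = -2839/18633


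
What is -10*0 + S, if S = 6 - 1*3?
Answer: 3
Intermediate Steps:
S = 3 (S = 6 - 3 = 3)
-10*0 + S = -10*0 + 3 = -5*0 + 3 = 0 + 3 = 3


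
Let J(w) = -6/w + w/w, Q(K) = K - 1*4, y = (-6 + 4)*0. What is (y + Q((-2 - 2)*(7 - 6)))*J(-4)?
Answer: -20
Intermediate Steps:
y = 0 (y = -2*0 = 0)
Q(K) = -4 + K (Q(K) = K - 4 = -4 + K)
J(w) = 1 - 6/w (J(w) = -6/w + 1 = 1 - 6/w)
(y + Q((-2 - 2)*(7 - 6)))*J(-4) = (0 + (-4 + (-2 - 2)*(7 - 6)))*((-6 - 4)/(-4)) = (0 + (-4 - 4*1))*(-1/4*(-10)) = (0 + (-4 - 4))*(5/2) = (0 - 8)*(5/2) = -8*5/2 = -20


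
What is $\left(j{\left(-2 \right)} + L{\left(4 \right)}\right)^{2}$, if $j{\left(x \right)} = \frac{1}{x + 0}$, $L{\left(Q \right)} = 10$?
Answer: $\frac{361}{4} \approx 90.25$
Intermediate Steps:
$j{\left(x \right)} = \frac{1}{x}$
$\left(j{\left(-2 \right)} + L{\left(4 \right)}\right)^{2} = \left(\frac{1}{-2} + 10\right)^{2} = \left(- \frac{1}{2} + 10\right)^{2} = \left(\frac{19}{2}\right)^{2} = \frac{361}{4}$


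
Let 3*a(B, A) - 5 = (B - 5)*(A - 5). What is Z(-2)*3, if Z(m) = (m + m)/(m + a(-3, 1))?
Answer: -36/31 ≈ -1.1613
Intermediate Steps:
a(B, A) = 5/3 + (-5 + A)*(-5 + B)/3 (a(B, A) = 5/3 + ((B - 5)*(A - 5))/3 = 5/3 + ((-5 + B)*(-5 + A))/3 = 5/3 + ((-5 + A)*(-5 + B))/3 = 5/3 + (-5 + A)*(-5 + B)/3)
Z(m) = 2*m/(37/3 + m) (Z(m) = (m + m)/(m + (10 - 5/3*1 - 5/3*(-3) + (1/3)*1*(-3))) = (2*m)/(m + (10 - 5/3 + 5 - 1)) = (2*m)/(m + 37/3) = (2*m)/(37/3 + m) = 2*m/(37/3 + m))
Z(-2)*3 = (6*(-2)/(37 + 3*(-2)))*3 = (6*(-2)/(37 - 6))*3 = (6*(-2)/31)*3 = (6*(-2)*(1/31))*3 = -12/31*3 = -36/31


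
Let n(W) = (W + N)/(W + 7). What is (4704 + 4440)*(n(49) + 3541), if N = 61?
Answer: 226778058/7 ≈ 3.2397e+7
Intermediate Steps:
n(W) = (61 + W)/(7 + W) (n(W) = (W + 61)/(W + 7) = (61 + W)/(7 + W))
(4704 + 4440)*(n(49) + 3541) = (4704 + 4440)*((61 + 49)/(7 + 49) + 3541) = 9144*(110/56 + 3541) = 9144*((1/56)*110 + 3541) = 9144*(55/28 + 3541) = 9144*(99203/28) = 226778058/7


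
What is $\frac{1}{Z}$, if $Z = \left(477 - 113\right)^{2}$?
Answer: $\frac{1}{132496} \approx 7.5474 \cdot 10^{-6}$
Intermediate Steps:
$Z = 132496$ ($Z = 364^{2} = 132496$)
$\frac{1}{Z} = \frac{1}{132496}$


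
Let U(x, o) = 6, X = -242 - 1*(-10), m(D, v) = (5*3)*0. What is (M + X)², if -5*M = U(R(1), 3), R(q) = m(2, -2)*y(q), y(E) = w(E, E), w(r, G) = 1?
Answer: 1359556/25 ≈ 54382.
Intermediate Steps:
y(E) = 1
m(D, v) = 0 (m(D, v) = 15*0 = 0)
R(q) = 0 (R(q) = 0*1 = 0)
X = -232 (X = -242 + 10 = -232)
M = -6/5 (M = -⅕*6 = -6/5 ≈ -1.2000)
(M + X)² = (-6/5 - 232)² = (-1166/5)² = 1359556/25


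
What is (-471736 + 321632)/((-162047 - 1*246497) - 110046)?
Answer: 75052/259295 ≈ 0.28945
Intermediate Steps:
(-471736 + 321632)/((-162047 - 1*246497) - 110046) = -150104/((-162047 - 246497) - 110046) = -150104/(-408544 - 110046) = -150104/(-518590) = -150104*(-1/518590) = 75052/259295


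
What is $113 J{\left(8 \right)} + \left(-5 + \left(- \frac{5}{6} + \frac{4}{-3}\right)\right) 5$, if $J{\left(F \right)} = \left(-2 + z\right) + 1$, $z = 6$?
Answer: $\frac{3175}{6} \approx 529.17$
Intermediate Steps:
$J{\left(F \right)} = 5$ ($J{\left(F \right)} = \left(-2 + 6\right) + 1 = 4 + 1 = 5$)
$113 J{\left(8 \right)} + \left(-5 + \left(- \frac{5}{6} + \frac{4}{-3}\right)\right) 5 = 113 \cdot 5 + \left(-5 + \left(- \frac{5}{6} + \frac{4}{-3}\right)\right) 5 = 565 + \left(-5 + \left(\left(-5\right) \frac{1}{6} + 4 \left(- \frac{1}{3}\right)\right)\right) 5 = 565 + \left(-5 - \frac{13}{6}\right) 5 = 565 - \frac{215}{6} = \frac{3175}{6}$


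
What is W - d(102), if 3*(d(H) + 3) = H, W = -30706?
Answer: -30737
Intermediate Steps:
d(H) = -3 + H/3
W - d(102) = -30706 - (-3 + (⅓)*102) = -30706 - (-3 + 34) = -30706 - 1*31 = -30706 - 31 = -30737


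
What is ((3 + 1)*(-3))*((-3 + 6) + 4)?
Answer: -84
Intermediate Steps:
((3 + 1)*(-3))*((-3 + 6) + 4) = (4*(-3))*(3 + 4) = -12*7 = -84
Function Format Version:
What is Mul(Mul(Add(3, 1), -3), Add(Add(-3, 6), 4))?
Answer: -84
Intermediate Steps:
Mul(Mul(Add(3, 1), -3), Add(Add(-3, 6), 4)) = Mul(Mul(4, -3), Add(3, 4)) = Mul(-12, 7) = -84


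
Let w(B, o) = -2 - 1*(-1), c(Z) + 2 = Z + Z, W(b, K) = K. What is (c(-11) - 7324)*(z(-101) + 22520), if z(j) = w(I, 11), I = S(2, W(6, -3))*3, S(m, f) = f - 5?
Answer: -165469612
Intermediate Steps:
S(m, f) = -5 + f
c(Z) = -2 + 2*Z (c(Z) = -2 + (Z + Z) = -2 + 2*Z)
I = -24 (I = (-5 - 3)*3 = -8*3 = -24)
w(B, o) = -1 (w(B, o) = -2 + 1 = -1)
z(j) = -1
(c(-11) - 7324)*(z(-101) + 22520) = ((-2 + 2*(-11)) - 7324)*(-1 + 22520) = ((-2 - 22) - 7324)*22519 = (-24 - 7324)*22519 = -7348*22519 = -165469612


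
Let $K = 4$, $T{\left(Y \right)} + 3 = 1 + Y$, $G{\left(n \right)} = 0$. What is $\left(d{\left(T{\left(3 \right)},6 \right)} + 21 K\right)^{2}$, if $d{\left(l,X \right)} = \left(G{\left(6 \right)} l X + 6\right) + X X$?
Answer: $15876$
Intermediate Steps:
$T{\left(Y \right)} = -2 + Y$ ($T{\left(Y \right)} = -3 + \left(1 + Y\right) = -2 + Y$)
$d{\left(l,X \right)} = 6 + X^{2}$ ($d{\left(l,X \right)} = \left(0 l X + 6\right) + X X = \left(0 X + 6\right) + X^{2} = \left(0 + 6\right) + X^{2} = 6 + X^{2}$)
$\left(d{\left(T{\left(3 \right)},6 \right)} + 21 K\right)^{2} = \left(\left(6 + 6^{2}\right) + 21 \cdot 4\right)^{2} = \left(\left(6 + 36\right) + 84\right)^{2} = \left(42 + 84\right)^{2} = 126^{2} = 15876$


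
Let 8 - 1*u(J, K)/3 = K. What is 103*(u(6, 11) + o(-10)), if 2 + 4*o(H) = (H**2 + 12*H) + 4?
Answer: -2781/2 ≈ -1390.5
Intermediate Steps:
u(J, K) = 24 - 3*K
o(H) = 1/2 + 3*H + H**2/4 (o(H) = -1/2 + ((H**2 + 12*H) + 4)/4 = -1/2 + (4 + H**2 + 12*H)/4 = -1/2 + (1 + 3*H + H**2/4) = 1/2 + 3*H + H**2/4)
103*(u(6, 11) + o(-10)) = 103*((24 - 3*11) + (1/2 + 3*(-10) + (1/4)*(-10)**2)) = 103*((24 - 33) + (1/2 - 30 + (1/4)*100)) = 103*(-9 + (1/2 - 30 + 25)) = 103*(-9 - 9/2) = 103*(-27/2) = -2781/2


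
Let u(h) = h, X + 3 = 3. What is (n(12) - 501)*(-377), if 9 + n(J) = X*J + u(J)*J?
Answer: 137982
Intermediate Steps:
X = 0 (X = -3 + 3 = 0)
n(J) = -9 + J**2 (n(J) = -9 + (0*J + J*J) = -9 + (0 + J**2) = -9 + J**2)
(n(12) - 501)*(-377) = ((-9 + 12**2) - 501)*(-377) = ((-9 + 144) - 501)*(-377) = (135 - 501)*(-377) = -366*(-377) = 137982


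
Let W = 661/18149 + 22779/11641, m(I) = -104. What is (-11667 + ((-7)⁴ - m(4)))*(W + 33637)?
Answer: -65114283572397810/211272509 ≈ -3.0820e+8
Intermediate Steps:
W = 421110772/211272509 (W = 661*(1/18149) + 22779*(1/11641) = 661/18149 + 22779/11641 = 421110772/211272509 ≈ 1.9932)
(-11667 + ((-7)⁴ - m(4)))*(W + 33637) = (-11667 + ((-7)⁴ - 1*(-104)))*(421110772/211272509 + 33637) = (-11667 + (2401 + 104))*(7106994496005/211272509) = (-11667 + 2505)*(7106994496005/211272509) = -9162*7106994496005/211272509 = -65114283572397810/211272509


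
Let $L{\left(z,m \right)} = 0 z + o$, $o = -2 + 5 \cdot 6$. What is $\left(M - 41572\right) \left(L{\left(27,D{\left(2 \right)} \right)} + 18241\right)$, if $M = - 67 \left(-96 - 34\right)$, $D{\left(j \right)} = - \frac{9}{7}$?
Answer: $-600355878$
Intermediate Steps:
$o = 28$ ($o = -2 + 30 = 28$)
$D{\left(j \right)} = - \frac{9}{7}$ ($D{\left(j \right)} = \left(-9\right) \frac{1}{7} = - \frac{9}{7}$)
$L{\left(z,m \right)} = 28$ ($L{\left(z,m \right)} = 0 z + 28 = 0 + 28 = 28$)
$M = 8710$ ($M = \left(-67\right) \left(-130\right) = 8710$)
$\left(M - 41572\right) \left(L{\left(27,D{\left(2 \right)} \right)} + 18241\right) = \left(8710 - 41572\right) \left(28 + 18241\right) = \left(-32862\right) 18269 = -600355878$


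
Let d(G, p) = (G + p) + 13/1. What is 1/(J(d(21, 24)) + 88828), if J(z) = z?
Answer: 1/88886 ≈ 1.1250e-5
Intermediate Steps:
d(G, p) = 13 + G + p (d(G, p) = (G + p) + 13*1 = (G + p) + 13 = 13 + G + p)
1/(J(d(21, 24)) + 88828) = 1/((13 + 21 + 24) + 88828) = 1/(58 + 88828) = 1/88886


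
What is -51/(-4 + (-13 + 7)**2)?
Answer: -51/32 ≈ -1.5938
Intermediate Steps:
-51/(-4 + (-13 + 7)**2) = -51/(-4 + (-6)**2) = -51/(-4 + 36) = -51/32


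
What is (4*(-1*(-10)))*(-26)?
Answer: -1040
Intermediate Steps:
(4*(-1*(-10)))*(-26) = (4*10)*(-26) = 40*(-26) = -1040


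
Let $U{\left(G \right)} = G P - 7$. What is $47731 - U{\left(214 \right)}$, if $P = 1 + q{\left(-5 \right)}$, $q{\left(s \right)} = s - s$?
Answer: $47524$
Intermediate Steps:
$q{\left(s \right)} = 0$
$P = 1$ ($P = 1 + 0 = 1$)
$U{\left(G \right)} = -7 + G$ ($U{\left(G \right)} = G 1 - 7 = G - 7 = -7 + G$)
$47731 - U{\left(214 \right)} = 47731 - \left(-7 + 214\right) = 47731 - 207 = 47524$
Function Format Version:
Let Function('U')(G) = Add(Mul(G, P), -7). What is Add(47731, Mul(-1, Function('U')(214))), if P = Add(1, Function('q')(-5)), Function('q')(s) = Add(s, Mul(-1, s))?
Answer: 47524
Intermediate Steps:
Function('q')(s) = 0
P = 1 (P = Add(1, 0) = 1)
Function('U')(G) = Add(-7, G) (Function('U')(G) = Add(Mul(G, 1), -7) = Add(G, -7) = Add(-7, G))
Add(47731, Mul(-1, Function('U')(214))) = Add(47731, Mul(-1, Add(-7, 214))) = Add(47731, Mul(-1, 207)) = Add(47731, -207) = 47524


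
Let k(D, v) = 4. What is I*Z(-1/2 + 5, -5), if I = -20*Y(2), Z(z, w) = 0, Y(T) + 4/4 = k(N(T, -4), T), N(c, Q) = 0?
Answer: 0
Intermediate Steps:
Y(T) = 3 (Y(T) = -1 + 4 = 3)
I = -60 (I = -20*3 = -60)
I*Z(-1/2 + 5, -5) = -60*0 = 0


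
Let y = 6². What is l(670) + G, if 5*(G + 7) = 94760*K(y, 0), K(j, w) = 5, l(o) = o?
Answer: 95423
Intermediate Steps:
y = 36
G = 94753 (G = -7 + (94760*5)/5 = -7 + (⅕)*473800 = -7 + 94760 = 94753)
l(670) + G = 670 + 94753 = 95423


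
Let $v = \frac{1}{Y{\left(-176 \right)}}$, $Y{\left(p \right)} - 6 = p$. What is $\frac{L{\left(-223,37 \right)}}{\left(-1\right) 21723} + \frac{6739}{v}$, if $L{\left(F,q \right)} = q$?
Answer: $- \frac{24886520527}{21723} \approx -1.1456 \cdot 10^{6}$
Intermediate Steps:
$Y{\left(p \right)} = 6 + p$
$v = - \frac{1}{170}$ ($v = \frac{1}{6 - 176} = \frac{1}{-170} = - \frac{1}{170} \approx -0.0058824$)
$\frac{L{\left(-223,37 \right)}}{\left(-1\right) 21723} + \frac{6739}{v} = \frac{37}{\left(-1\right) 21723} + \frac{6739}{- \frac{1}{170}} = \frac{37}{-21723} + 6739 \left(-170\right) = 37 \left(- \frac{1}{21723}\right) - 1145630 = - \frac{37}{21723} - 1145630 = - \frac{24886520527}{21723}$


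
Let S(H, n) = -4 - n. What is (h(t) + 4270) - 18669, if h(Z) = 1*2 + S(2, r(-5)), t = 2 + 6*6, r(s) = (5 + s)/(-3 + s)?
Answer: -14401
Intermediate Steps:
r(s) = (5 + s)/(-3 + s)
t = 38 (t = 2 + 36 = 38)
h(Z) = -2 (h(Z) = 1*2 + (-4 - (5 - 5)/(-3 - 5)) = 2 + (-4 - 0/(-8)) = 2 + (-4 - (-1)*0/8) = 2 + (-4 - 1*0) = 2 + (-4 + 0) = 2 - 4 = -2)
(h(t) + 4270) - 18669 = (-2 + 4270) - 18669 = 4268 - 18669 = -14401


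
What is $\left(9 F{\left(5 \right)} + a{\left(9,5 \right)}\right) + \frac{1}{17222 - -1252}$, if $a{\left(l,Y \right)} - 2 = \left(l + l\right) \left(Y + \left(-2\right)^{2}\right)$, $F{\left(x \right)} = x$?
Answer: $\frac{3861067}{18474} \approx 209.0$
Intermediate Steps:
$a{\left(l,Y \right)} = 2 + 2 l \left(4 + Y\right)$ ($a{\left(l,Y \right)} = 2 + \left(l + l\right) \left(Y + \left(-2\right)^{2}\right) = 2 + 2 l \left(Y + 4\right) = 2 + 2 l \left(4 + Y\right)$)
$\left(9 F{\left(5 \right)} + a{\left(9,5 \right)}\right) + \frac{1}{17222 - -1252} = \left(9 \cdot 5 + \left(2 + 8 \cdot 9 + 2 \cdot 5 \cdot 9\right)\right) + \frac{1}{17222 - -1252} = \left(45 + \left(2 + 72 + 90\right)\right) + \frac{1}{17222 + \left(1358 - 106\right)} = \left(45 + 164\right) + \frac{1}{17222 + 1252} = 209 + \frac{1}{18474} = \frac{3861067}{18474}$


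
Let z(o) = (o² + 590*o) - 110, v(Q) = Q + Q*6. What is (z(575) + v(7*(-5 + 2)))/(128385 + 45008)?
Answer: 669618/173393 ≈ 3.8619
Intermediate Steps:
v(Q) = 7*Q (v(Q) = Q + 6*Q = 7*Q)
z(o) = -110 + o² + 590*o
(z(575) + v(7*(-5 + 2)))/(128385 + 45008) = ((-110 + 575² + 590*575) + 7*(7*(-5 + 2)))/(128385 + 45008) = ((-110 + 330625 + 339250) + 7*(7*(-3)))/173393 = (669765 + 7*(-21))*(1/173393) = (669765 - 147)*(1/173393) = 669618*(1/173393) = 669618/173393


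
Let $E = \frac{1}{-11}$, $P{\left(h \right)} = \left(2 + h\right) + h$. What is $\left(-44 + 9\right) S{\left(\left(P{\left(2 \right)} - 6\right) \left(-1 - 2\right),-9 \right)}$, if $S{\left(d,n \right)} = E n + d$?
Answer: $- \frac{315}{11} \approx -28.636$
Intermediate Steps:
$P{\left(h \right)} = 2 + 2 h$
$E = - \frac{1}{11} \approx -0.090909$
$S{\left(d,n \right)} = d - \frac{n}{11}$ ($S{\left(d,n \right)} = - \frac{n}{11} + d = d - \frac{n}{11}$)
$\left(-44 + 9\right) S{\left(\left(P{\left(2 \right)} - 6\right) \left(-1 - 2\right),-9 \right)} = \left(-44 + 9\right) \left(\left(\left(2 + 2 \cdot 2\right) - 6\right) \left(-1 - 2\right) - - \frac{9}{11}\right) = - 35 \left(\left(\left(2 + 4\right) - 6\right) \left(-3\right) + \frac{9}{11}\right) = - 35 \left(\left(6 - 6\right) \left(-3\right) + \frac{9}{11}\right) = - 35 \left(0 \left(-3\right) + \frac{9}{11}\right) = - 35 \left(0 + \frac{9}{11}\right) = \left(-35\right) \frac{9}{11} = - \frac{315}{11}$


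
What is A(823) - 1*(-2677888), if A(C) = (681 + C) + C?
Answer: 2680215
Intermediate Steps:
A(C) = 681 + 2*C
A(823) - 1*(-2677888) = (681 + 2*823) - 1*(-2677888) = (681 + 1646) + 2677888 = 2327 + 2677888 = 2680215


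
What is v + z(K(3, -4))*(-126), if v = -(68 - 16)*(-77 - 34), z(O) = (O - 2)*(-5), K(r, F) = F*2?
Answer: -528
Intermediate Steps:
K(r, F) = 2*F
z(O) = 10 - 5*O (z(O) = (-2 + O)*(-5) = 10 - 5*O)
v = 5772 (v = -52*(-111) = -1*(-5772) = 5772)
v + z(K(3, -4))*(-126) = 5772 + (10 - 10*(-4))*(-126) = 5772 + (10 - 5*(-8))*(-126) = 5772 + (10 + 40)*(-126) = 5772 + 50*(-126) = 5772 - 6300 = -528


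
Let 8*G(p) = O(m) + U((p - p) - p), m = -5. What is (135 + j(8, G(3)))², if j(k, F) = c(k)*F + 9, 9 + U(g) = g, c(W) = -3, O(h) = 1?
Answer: 1404225/64 ≈ 21941.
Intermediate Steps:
U(g) = -9 + g
G(p) = -1 - p/8 (G(p) = (1 + (-9 + ((p - p) - p)))/8 = (1 + (-9 + (0 - p)))/8 = (1 + (-9 - p))/8 = (-8 - p)/8 = -1 - p/8)
j(k, F) = 9 - 3*F (j(k, F) = -3*F + 9 = 9 - 3*F)
(135 + j(8, G(3)))² = (135 + (9 - 3*(-1 - ⅛*3)))² = (135 + (9 - 3*(-1 - 3/8)))² = (135 + (9 - 3*(-11/8)))² = (135 + (9 + 33/8))² = (135 + 105/8)² = (1185/8)² = 1404225/64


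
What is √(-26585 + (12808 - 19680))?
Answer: I*√33457 ≈ 182.91*I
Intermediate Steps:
√(-26585 + (12808 - 19680)) = √(-26585 - 6872) = √(-33457) = I*√33457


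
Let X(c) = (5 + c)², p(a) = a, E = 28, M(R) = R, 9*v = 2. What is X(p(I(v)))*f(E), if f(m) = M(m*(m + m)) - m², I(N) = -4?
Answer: 784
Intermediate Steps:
v = 2/9 (v = (⅑)*2 = 2/9 ≈ 0.22222)
f(m) = m² (f(m) = m*(m + m) - m² = m*(2*m) - m² = 2*m² - m² = m²)
X(p(I(v)))*f(E) = (5 - 4)²*28² = 1²*784 = 1*784 = 784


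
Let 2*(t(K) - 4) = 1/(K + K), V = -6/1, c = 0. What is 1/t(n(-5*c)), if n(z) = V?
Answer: 24/95 ≈ 0.25263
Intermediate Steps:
V = -6 (V = -6*1 = -6)
n(z) = -6
t(K) = 4 + 1/(4*K) (t(K) = 4 + 1/(2*(K + K)) = 4 + 1/(2*((2*K))) = 4 + (1/(2*K))/2 = 4 + 1/(4*K))
1/t(n(-5*c)) = 1/(4 + (¼)/(-6)) = 1/(4 + (¼)*(-⅙)) = 1/(4 - 1/24) = 1/(95/24) = 24/95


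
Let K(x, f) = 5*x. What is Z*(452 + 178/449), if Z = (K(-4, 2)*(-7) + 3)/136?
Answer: 14523509/30532 ≈ 475.68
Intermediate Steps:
Z = 143/136 (Z = ((5*(-4))*(-7) + 3)/136 = (-20*(-7) + 3)*(1/136) = (140 + 3)*(1/136) = 143*(1/136) = 143/136 ≈ 1.0515)
Z*(452 + 178/449) = 143*(452 + 178/449)/136 = (143/136)*(203126/449) = 14523509/30532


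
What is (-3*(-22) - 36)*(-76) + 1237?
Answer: -1043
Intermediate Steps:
(-3*(-22) - 36)*(-76) + 1237 = (66 - 36)*(-76) + 1237 = 30*(-76) + 1237 = -2280 + 1237 = -1043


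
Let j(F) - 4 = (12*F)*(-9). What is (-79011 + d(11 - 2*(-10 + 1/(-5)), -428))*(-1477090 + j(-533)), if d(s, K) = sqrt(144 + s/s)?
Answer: 112157852742 - 1419522*sqrt(145) ≈ 1.1214e+11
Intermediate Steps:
j(F) = 4 - 108*F (j(F) = 4 + (12*F)*(-9) = 4 - 108*F)
d(s, K) = sqrt(145) (d(s, K) = sqrt(144 + 1) = sqrt(145))
(-79011 + d(11 - 2*(-10 + 1/(-5)), -428))*(-1477090 + j(-533)) = (-79011 + sqrt(145))*(-1477090 + (4 - 108*(-533))) = (-79011 + sqrt(145))*(-1477090 + (4 + 57564)) = (-79011 + sqrt(145))*(-1477090 + 57568) = (-79011 + sqrt(145))*(-1419522) = 112157852742 - 1419522*sqrt(145)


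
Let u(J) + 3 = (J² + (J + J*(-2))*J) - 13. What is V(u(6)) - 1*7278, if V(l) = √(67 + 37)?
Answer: -7278 + 2*√26 ≈ -7267.8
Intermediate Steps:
u(J) = -16 (u(J) = -3 + ((J² + (J + J*(-2))*J) - 13) = -3 + ((J² + (J - 2*J)*J) - 13) = -3 + ((J² + (-J)*J) - 13) = -3 + ((J² - J²) - 13) = -3 + (0 - 13) = -3 - 13 = -16)
V(l) = 2*√26 (V(l) = √104 = 2*√26)
V(u(6)) - 1*7278 = 2*√26 - 1*7278 = 2*√26 - 7278 = -7278 + 2*√26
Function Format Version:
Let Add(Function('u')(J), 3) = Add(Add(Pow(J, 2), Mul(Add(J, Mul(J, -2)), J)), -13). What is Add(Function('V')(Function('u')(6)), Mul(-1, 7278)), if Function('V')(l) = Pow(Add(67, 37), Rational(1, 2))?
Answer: Add(-7278, Mul(2, Pow(26, Rational(1, 2)))) ≈ -7267.8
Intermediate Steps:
Function('u')(J) = -16 (Function('u')(J) = Add(-3, Add(Add(Pow(J, 2), Mul(Add(J, Mul(J, -2)), J)), -13)) = Add(-3, Add(Add(Pow(J, 2), Mul(Add(J, Mul(-2, J)), J)), -13)) = Add(-3, Add(Add(Pow(J, 2), Mul(Mul(-1, J), J)), -13)) = Add(-3, Add(Add(Pow(J, 2), Mul(-1, Pow(J, 2))), -13)) = Add(-3, Add(0, -13)) = Add(-3, -13) = -16)
Function('V')(l) = Mul(2, Pow(26, Rational(1, 2))) (Function('V')(l) = Pow(104, Rational(1, 2)) = Mul(2, Pow(26, Rational(1, 2))))
Add(Function('V')(Function('u')(6)), Mul(-1, 7278)) = Add(Mul(2, Pow(26, Rational(1, 2))), Mul(-1, 7278)) = Add(Mul(2, Pow(26, Rational(1, 2))), -7278) = Add(-7278, Mul(2, Pow(26, Rational(1, 2))))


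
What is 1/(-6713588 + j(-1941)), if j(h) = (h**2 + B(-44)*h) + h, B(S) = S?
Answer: -1/2862644 ≈ -3.4933e-7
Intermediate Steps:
j(h) = h**2 - 43*h (j(h) = (h**2 - 44*h) + h = h**2 - 43*h)
1/(-6713588 + j(-1941)) = 1/(-6713588 - 1941*(-43 - 1941)) = 1/(-6713588 - 1941*(-1984)) = 1/(-6713588 + 3850944) = 1/(-2862644) = -1/2862644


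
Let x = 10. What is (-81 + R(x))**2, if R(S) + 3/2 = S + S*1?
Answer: 15625/4 ≈ 3906.3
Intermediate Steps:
R(S) = -3/2 + 2*S (R(S) = -3/2 + (S + S*1) = -3/2 + (S + S) = -3/2 + 2*S)
(-81 + R(x))**2 = (-81 + (-3/2 + 2*10))**2 = (-81 + (-3/2 + 20))**2 = (-81 + 37/2)**2 = (-125/2)**2 = 15625/4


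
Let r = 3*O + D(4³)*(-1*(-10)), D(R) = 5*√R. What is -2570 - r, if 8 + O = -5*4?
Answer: -2886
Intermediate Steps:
O = -28 (O = -8 - 5*4 = -8 - 20 = -28)
r = 316 (r = 3*(-28) + (5*√(4³))*(-1*(-10)) = -84 + (5*√64)*10 = -84 + (5*8)*10 = -84 + 40*10 = -84 + 400 = 316)
-2570 - r = -2570 - 1*316 = -2570 - 316 = -2886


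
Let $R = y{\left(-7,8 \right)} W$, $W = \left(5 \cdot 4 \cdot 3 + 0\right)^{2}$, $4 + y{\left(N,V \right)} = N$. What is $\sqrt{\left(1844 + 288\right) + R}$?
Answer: $2 i \sqrt{9367} \approx 193.57 i$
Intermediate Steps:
$y{\left(N,V \right)} = -4 + N$
$W = 3600$ ($W = \left(20 \cdot 3 + 0\right)^{2} = \left(60 + 0\right)^{2} = 60^{2} = 3600$)
$R = -39600$ ($R = \left(-4 - 7\right) 3600 = \left(-11\right) 3600 = -39600$)
$\sqrt{\left(1844 + 288\right) + R} = \sqrt{\left(1844 + 288\right) - 39600} = \sqrt{2132 - 39600} = \sqrt{-37468} = 2 i \sqrt{9367}$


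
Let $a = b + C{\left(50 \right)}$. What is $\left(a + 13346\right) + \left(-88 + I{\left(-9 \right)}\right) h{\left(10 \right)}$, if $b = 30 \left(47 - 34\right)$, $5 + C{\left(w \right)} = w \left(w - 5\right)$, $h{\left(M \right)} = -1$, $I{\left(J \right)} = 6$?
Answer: $16063$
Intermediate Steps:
$C{\left(w \right)} = -5 + w \left(-5 + w\right)$ ($C{\left(w \right)} = -5 + w \left(w - 5\right) = -5 + w \left(-5 + w\right)$)
$b = 390$ ($b = 30 \cdot 13 = 390$)
$a = 2635$ ($a = 390 - \left(255 - 2500\right) = 390 - -2245 = 390 + 2245 = 2635$)
$\left(a + 13346\right) + \left(-88 + I{\left(-9 \right)}\right) h{\left(10 \right)} = \left(2635 + 13346\right) + \left(-88 + 6\right) \left(-1\right) = 15981 - -82 = 15981 + 82 = 16063$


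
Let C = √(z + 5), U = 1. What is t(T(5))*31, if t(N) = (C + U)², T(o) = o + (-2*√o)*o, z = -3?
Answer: 93 + 62*√2 ≈ 180.68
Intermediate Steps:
C = √2 (C = √(-3 + 5) = √2 ≈ 1.4142)
T(o) = o - 2*o^(3/2)
t(N) = (1 + √2)² (t(N) = (√2 + 1)² = (1 + √2)²)
t(T(5))*31 = (1 + √2)²*31 = 31*(1 + √2)²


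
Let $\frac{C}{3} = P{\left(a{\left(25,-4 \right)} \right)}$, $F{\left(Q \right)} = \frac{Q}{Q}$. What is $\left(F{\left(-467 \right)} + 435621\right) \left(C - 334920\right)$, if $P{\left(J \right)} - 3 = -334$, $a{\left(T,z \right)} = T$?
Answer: $-146331092886$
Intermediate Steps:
$F{\left(Q \right)} = 1$
$P{\left(J \right)} = -331$ ($P{\left(J \right)} = 3 - 334 = -331$)
$C = -993$ ($C = 3 \left(-331\right) = -993$)
$\left(F{\left(-467 \right)} + 435621\right) \left(C - 334920\right) = \left(1 + 435621\right) \left(-993 - 334920\right) = 435622 \left(-335913\right) = -146331092886$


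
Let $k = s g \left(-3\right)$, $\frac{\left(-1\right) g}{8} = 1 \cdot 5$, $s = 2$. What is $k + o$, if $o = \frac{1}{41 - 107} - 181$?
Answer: $\frac{3893}{66} \approx 58.985$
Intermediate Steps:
$g = -40$ ($g = - 8 \cdot 1 \cdot 5 = \left(-8\right) 5 = -40$)
$k = 240$ ($k = 2 \left(-40\right) \left(-3\right) = \left(-80\right) \left(-3\right) = 240$)
$o = - \frac{11947}{66}$ ($o = \frac{1}{-66} - 181 = - \frac{1}{66} - 181 = - \frac{11947}{66} \approx -181.02$)
$k + o = 240 - \frac{11947}{66} = \frac{3893}{66}$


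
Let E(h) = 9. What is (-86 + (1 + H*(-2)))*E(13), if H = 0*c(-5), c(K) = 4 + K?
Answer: -765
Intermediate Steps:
H = 0 (H = 0*(4 - 5) = 0*(-1) = 0)
(-86 + (1 + H*(-2)))*E(13) = (-86 + (1 + 0*(-2)))*9 = (-86 + (1 + 0))*9 = (-86 + 1)*9 = -85*9 = -765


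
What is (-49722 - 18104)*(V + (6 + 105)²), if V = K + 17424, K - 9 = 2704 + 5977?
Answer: -2606892310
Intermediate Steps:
K = 8690 (K = 9 + (2704 + 5977) = 9 + 8681 = 8690)
V = 26114 (V = 8690 + 17424 = 26114)
(-49722 - 18104)*(V + (6 + 105)²) = (-49722 - 18104)*(26114 + (6 + 105)²) = -67826*(26114 + 111²) = -67826*(26114 + 12321) = -67826*38435 = -2606892310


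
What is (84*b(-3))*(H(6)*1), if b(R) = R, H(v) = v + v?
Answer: -3024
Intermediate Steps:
H(v) = 2*v
(84*b(-3))*(H(6)*1) = (84*(-3))*((2*6)*1) = -3024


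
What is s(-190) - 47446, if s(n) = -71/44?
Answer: -2087695/44 ≈ -47448.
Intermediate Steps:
s(n) = -71/44 (s(n) = -71*1/44 = -71/44)
s(-190) - 47446 = -71/44 - 47446 = -2087695/44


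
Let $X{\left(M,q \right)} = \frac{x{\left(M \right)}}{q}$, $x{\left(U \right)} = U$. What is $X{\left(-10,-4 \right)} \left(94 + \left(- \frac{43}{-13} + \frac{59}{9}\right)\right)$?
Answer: $\frac{30380}{117} \approx 259.66$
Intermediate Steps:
$X{\left(M,q \right)} = \frac{M}{q}$
$X{\left(-10,-4 \right)} \left(94 + \left(- \frac{43}{-13} + \frac{59}{9}\right)\right) = - \frac{10}{-4} \left(94 + \left(- \frac{43}{-13} + \frac{59}{9}\right)\right) = \left(-10\right) \left(- \frac{1}{4}\right) \left(94 + \left(\left(-43\right) \left(- \frac{1}{13}\right) + 59 \cdot \frac{1}{9}\right)\right) = \frac{5 \left(94 + \left(\frac{43}{13} + \frac{59}{9}\right)\right)}{2} = \frac{5 \left(94 + \frac{1154}{117}\right)}{2} = \frac{5}{2} \cdot \frac{12152}{117} = \frac{30380}{117}$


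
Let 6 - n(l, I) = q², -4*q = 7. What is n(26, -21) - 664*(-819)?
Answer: 8701103/16 ≈ 5.4382e+5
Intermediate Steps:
q = -7/4 (q = -¼*7 = -7/4 ≈ -1.7500)
n(l, I) = 47/16 (n(l, I) = 6 - (-7/4)² = 6 - 1*49/16 = 6 - 49/16 = 47/16)
n(26, -21) - 664*(-819) = 47/16 - 664*(-819) = 47/16 + 543816 = 8701103/16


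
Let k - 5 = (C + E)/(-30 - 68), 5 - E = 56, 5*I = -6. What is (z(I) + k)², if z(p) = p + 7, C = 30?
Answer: 594441/4900 ≈ 121.31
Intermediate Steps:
I = -6/5 (I = (⅕)*(-6) = -6/5 ≈ -1.2000)
E = -51 (E = 5 - 1*56 = 5 - 56 = -51)
z(p) = 7 + p
k = 73/14 (k = 5 + (30 - 51)/(-30 - 68) = 5 - 21/(-98) = 5 - 21*(-1/98) = 5 + 3/14 = 73/14 ≈ 5.2143)
(z(I) + k)² = ((7 - 6/5) + 73/14)² = (29/5 + 73/14)² = (771/70)² = 594441/4900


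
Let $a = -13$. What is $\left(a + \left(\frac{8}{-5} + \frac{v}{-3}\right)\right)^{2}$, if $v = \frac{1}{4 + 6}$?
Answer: $\frac{192721}{900} \approx 214.13$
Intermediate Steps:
$v = \frac{1}{10} \approx 0.1$
$\left(a + \left(\frac{8}{-5} + \frac{v}{-3}\right)\right)^{2} = \left(-13 + \left(\frac{8}{-5} + \frac{1}{10 \left(-3\right)}\right)\right)^{2} = \left(-13 + \left(8 \left(- \frac{1}{5}\right) + \frac{1}{10} \left(- \frac{1}{3}\right)\right)\right)^{2} = \left(-13 - \frac{49}{30}\right)^{2} = \left(- \frac{439}{30}\right)^{2} = \frac{192721}{900}$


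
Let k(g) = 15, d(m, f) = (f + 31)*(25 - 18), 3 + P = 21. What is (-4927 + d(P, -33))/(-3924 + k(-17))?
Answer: 1647/1303 ≈ 1.2640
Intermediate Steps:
P = 18 (P = -3 + 21 = 18)
d(m, f) = 217 + 7*f (d(m, f) = (31 + f)*7 = 217 + 7*f)
(-4927 + d(P, -33))/(-3924 + k(-17)) = (-4927 + (217 + 7*(-33)))/(-3924 + 15) = (-4927 + (217 - 231))/(-3909) = (-4927 - 14)*(-1/3909) = -4941*(-1/3909) = 1647/1303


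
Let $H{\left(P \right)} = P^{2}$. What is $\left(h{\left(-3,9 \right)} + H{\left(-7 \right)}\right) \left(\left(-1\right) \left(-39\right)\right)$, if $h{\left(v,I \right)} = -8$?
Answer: $1599$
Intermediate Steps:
$\left(h{\left(-3,9 \right)} + H{\left(-7 \right)}\right) \left(\left(-1\right) \left(-39\right)\right) = \left(-8 + \left(-7\right)^{2}\right) \left(\left(-1\right) \left(-39\right)\right) = \left(-8 + 49\right) 39 = 41 \cdot 39 = 1599$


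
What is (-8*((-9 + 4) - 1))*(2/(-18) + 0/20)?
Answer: -16/3 ≈ -5.3333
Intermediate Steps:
(-8*((-9 + 4) - 1))*(2/(-18) + 0/20) = (-8*(-5 - 1))*(2*(-1/18) + 0*(1/20)) = (-8*(-6))*(-⅑ + 0) = 48*(-⅑) = -16/3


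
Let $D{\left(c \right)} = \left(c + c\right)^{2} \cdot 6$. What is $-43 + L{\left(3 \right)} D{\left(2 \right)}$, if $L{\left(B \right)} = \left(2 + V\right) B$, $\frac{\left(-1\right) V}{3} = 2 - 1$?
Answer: $-331$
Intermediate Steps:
$V = -3$ ($V = - 3 \left(2 - 1\right) = \left(-3\right) 1 = -3$)
$D{\left(c \right)} = 24 c^{2}$ ($D{\left(c \right)} = \left(2 c\right)^{2} \cdot 6 = 4 c^{2} \cdot 6 = 24 c^{2}$)
$L{\left(B \right)} = - B$ ($L{\left(B \right)} = \left(2 - 3\right) B = - B$)
$-43 + L{\left(3 \right)} D{\left(2 \right)} = -43 + \left(-1\right) 3 \cdot 24 \cdot 2^{2} = -43 - 3 \cdot 24 \cdot 4 = -43 - 288 = -331$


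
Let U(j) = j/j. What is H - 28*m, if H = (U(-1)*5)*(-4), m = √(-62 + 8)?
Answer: -20 - 84*I*√6 ≈ -20.0 - 205.76*I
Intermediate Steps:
U(j) = 1
m = 3*I*√6 (m = √(-54) = 3*I*√6 ≈ 7.3485*I)
H = -20 (H = (1*5)*(-4) = 5*(-4) = -20)
H - 28*m = -20 - 84*I*√6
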